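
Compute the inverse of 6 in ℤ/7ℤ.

gcd(7, 6):
  7 = 1*6 + 1
  6 = 6*1
so gcd(7, 6) = 1.
Back-substitute for Bézout coefficients:
  1 = 7 - 1*6
  ... = 6*(-1) + 7*(1)
So 6*-1 ≡ 1 (mod 7), and -1 mod 7 = 6.

6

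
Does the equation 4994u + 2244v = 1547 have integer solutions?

gcd(4994, 2244):
  4994 = 2×2244 + 506
  2244 = 4×506 + 220
  506 = 2×220 + 66
  220 = 3×66 + 22
  66 = 3×22
so gcd(4994, 2244) = 22.
22 does not divide 1547 (remainder 7), so no integer solutions.

no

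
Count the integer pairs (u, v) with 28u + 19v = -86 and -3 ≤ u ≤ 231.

gcd(28, 19) = 1.
By Bézout, 28·(-2) + 19·(3) = 1.
Particular solution: (1, -6).
General solution: u = 1 + 19t, v = -6 - 28t for integer t.
-3 ≤ 1 + 19t ≤ 231 gives t ∈ [0, 12], which is 13 values.

13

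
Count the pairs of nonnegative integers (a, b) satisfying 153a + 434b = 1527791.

gcd(434, 153):
  434 = 2×153 + 128
  153 = 1×128 + 25
  128 = 5×25 + 3
  25 = 8×3 + 1
  3 = 3×1
so gcd(434, 153) = 1.
Back-substitute for Bézout coefficients:
  1 = 25 - 8×3
  ... = 153×(139) + 434×(-49)
Scale by 1527791: one solution is (212362949, -74861759). Reduce a mod 434: (239, 3436).
General: a = 239 + 434t, b = 3436 - 153t.
a ≥ 0 ⇒ t ≥ 0; b ≥ 0 ⇒ t ≤ 22. So t ∈ [0, 22]: 23 solutions.

23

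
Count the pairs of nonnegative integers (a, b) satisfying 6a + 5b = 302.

gcd(6, 5):
  6 = 1×5 + 1
  5 = 5×1
so gcd(6, 5) = 1.
Back-substitute for Bézout coefficients:
  1 = 6 - 1×5
  ... = 6×(1) + 5×(-1)
Scale by 302: one solution is (302, -302). Reduce a mod 5: (2, 58).
General: a = 2 + 5t, b = 58 - 6t.
a ≥ 0 ⇒ t ≥ 0; b ≥ 0 ⇒ t ≤ 9. So t ∈ [0, 9]: 10 solutions.

10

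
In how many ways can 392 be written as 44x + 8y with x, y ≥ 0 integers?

gcd(44, 8):
  44 = 5×8 + 4
  8 = 2×4
so gcd(44, 8) = 4.
Back-substitute for Bézout coefficients:
  4 = 44 - 5×8
  ... = 44×(1) + 8×(-5)
Scale by 98: one solution is (98, -490). Reduce x mod 2: (0, 49).
General: x = 0 + 2t, y = 49 - 11t.
x ≥ 0 ⇒ t ≥ 0; y ≥ 0 ⇒ t ≤ 4. So t ∈ [0, 4]: 5 solutions.

5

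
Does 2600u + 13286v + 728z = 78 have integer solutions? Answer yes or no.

yes

gcd(13286, 2600):
  13286 = 5*2600 + 286
  2600 = 9*286 + 26
  286 = 11*26
so gcd(13286, 2600) = 26.
gcd(26, 728) = 26.
26 divides 78, so integer solutions exist.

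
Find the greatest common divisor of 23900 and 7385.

gcd(23900, 7385) = 5  (23900 = 3·7385 + 1745, 7385 = 4·1745 + 405, 1745 = 4·405 + 125, 405 = 3·125 + 30, 125 = 4·30 + 5, 30 = 6·5).

5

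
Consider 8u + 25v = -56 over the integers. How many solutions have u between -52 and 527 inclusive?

23

gcd(25, 8):
  25 = 3·8 + 1
  8 = 8·1
so gcd(25, 8) = 1.
Back-substitute for Bézout coefficients:
  1 = 25 - 3·8
  ... = 8·(-3) + 25·(1)
Scale by -56: particular solution (168, -56); reduce u mod 25: (18, -8).
General solution: u = 18 + 25t, v = -8 - 8t for integer t.
-52 ≤ 18 + 25t ≤ 527 gives t ∈ [-2, 20], which is 23 values.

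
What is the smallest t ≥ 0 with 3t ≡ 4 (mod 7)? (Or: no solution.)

6

gcd(7, 3) = 1.
1 divides 4, so solutions exist.
By Bézout, 3·(-2) + 7·(1) = 1.
So 3·(-2) ≡ 1 (mod 7); multiply by 4: t ≡ -8 (mod 7).
Smallest nonnegative: t = -8 mod 7 = 6.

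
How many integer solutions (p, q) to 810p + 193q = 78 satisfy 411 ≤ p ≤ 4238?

20

gcd(810, 193) = 1.
By Bézout, 810×(-66) + 193×(277) = 1.
Particular solution: (63, -264).
General solution: p = 63 + 193t, q = -264 - 810t for integer t.
411 ≤ 63 + 193t ≤ 4238 gives t ∈ [2, 21], which is 20 values.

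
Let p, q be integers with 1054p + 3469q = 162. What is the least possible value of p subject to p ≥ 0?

gcd(3469, 1054) = 1.
1 divides 162, so solutions exist.
By Bézout, 1054×(-339) + 3469×(103) = 1.
Scale by 162/1 = 162: (p₀, q₀) = (-54918, 16686).
General solution: p = -54918 + 3469t, q = 16686 - 1054t for integer t.
p ≥ 0: smallest is -54918 mod 3469 = 586 (at t = 16), with q = -178.

586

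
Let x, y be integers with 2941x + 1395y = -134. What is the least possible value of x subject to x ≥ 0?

886

gcd(2941, 1395):
  2941 = 2×1395 + 151
  1395 = 9×151 + 36
  151 = 4×36 + 7
  36 = 5×7 + 1
  7 = 7×1
so gcd(2941, 1395) = 1.
1 divides -134, so solutions exist.
Back-substitute for Bézout coefficients:
  1 = 36 - 5×7
  ... = 2941×(-194) + 1395×(409)
Scale by -134/1 = -134: (x₀, y₀) = (25996, -54806).
General solution: x = 25996 + 1395t, y = -54806 - 2941t for integer t.
x ≥ 0: smallest is 25996 mod 1395 = 886 (at t = -18), with y = -1868.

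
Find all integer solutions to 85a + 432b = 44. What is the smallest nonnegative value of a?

gcd(432, 85):
  432 = 5·85 + 7
  85 = 12·7 + 1
  7 = 7·1
so gcd(432, 85) = 1.
1 divides 44, so solutions exist.
Back-substitute for Bézout coefficients:
  1 = 85 - 12·7
  ... = 85·(61) + 432·(-12)
Scale by 44/1 = 44: (a₀, b₀) = (2684, -528).
General solution: a = 2684 + 432t, b = -528 - 85t for integer t.
a ≥ 0: smallest is 2684 mod 432 = 92 (at t = -6), with b = -18.

92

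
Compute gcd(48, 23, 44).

gcd(48, 23):
  48 = 2×23 + 2
  23 = 11×2 + 1
  2 = 2×1
so gcd(48, 23) = 1.
gcd(1, 44) = 1.

1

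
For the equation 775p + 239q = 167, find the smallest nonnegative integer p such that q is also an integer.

7

gcd(775, 239):
  775 = 3*239 + 58
  239 = 4*58 + 7
  58 = 8*7 + 2
  7 = 3*2 + 1
  2 = 2*1
so gcd(775, 239) = 1.
1 divides 167, so solutions exist.
Back-substitute for Bézout coefficients:
  1 = 7 - 3*2
  ... = 775*(-103) + 239*(334)
Scale by 167/1 = 167: (p₀, q₀) = (-17201, 55778).
General solution: p = -17201 + 239t, q = 55778 - 775t for integer t.
p ≥ 0: smallest is -17201 mod 239 = 7 (at t = 72), with q = -22.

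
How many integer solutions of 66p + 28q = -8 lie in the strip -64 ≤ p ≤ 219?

gcd(66, 28):
  66 = 2*28 + 10
  28 = 2*10 + 8
  10 = 1*8 + 2
  8 = 4*2
so gcd(66, 28) = 2.
Back-substitute for Bézout coefficients:
  2 = 10 - 1*8
  ... = 66*(3) + 28*(-7)
Scale by -4: particular solution (-12, 28); reduce p mod 14: (2, -5).
General solution: p = 2 + 14t, q = -5 - 33t for integer t.
-64 ≤ 2 + 14t ≤ 219 gives t ∈ [-4, 15], which is 20 values.

20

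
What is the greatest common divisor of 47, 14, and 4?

gcd(47, 14) = 1  (47 = 3*14 + 5, 14 = 2*5 + 4, 5 = 1*4 + 1, 4 = 4*1).
gcd(1, 4) = 1.

1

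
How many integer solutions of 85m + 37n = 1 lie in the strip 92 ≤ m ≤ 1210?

gcd(85, 37) = 1  (85 = 2*37 + 11, 37 = 3*11 + 4, 11 = 2*4 + 3, 4 = 1*3 + 1, 3 = 3*1).
Back-substituting, 85*(-10) + 37*(23) = 1.
Scale by 1: particular solution (-10, 23); reduce m mod 37: (27, -62).
General solution: m = 27 + 37t, n = -62 - 85t for integer t.
92 ≤ 27 + 37t ≤ 1210 gives t ∈ [2, 31], which is 30 values.

30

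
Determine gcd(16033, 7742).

1

gcd(16033, 7742) = 1  (16033 = 2×7742 + 549, 7742 = 14×549 + 56, 549 = 9×56 + 45, 56 = 1×45 + 11, 45 = 4×11 + 1, 11 = 11×1).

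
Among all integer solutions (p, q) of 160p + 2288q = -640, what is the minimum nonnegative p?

139

gcd(2288, 160) = 16  (2288 = 14×160 + 48, 160 = 3×48 + 16, 48 = 3×16).
16 divides -640, so solutions exist.
Back-substituting, 160×(43) + 2288×(-3) = 16.
Scale by -640/16 = -40: (p₀, q₀) = (-1720, 120).
General solution: p = -1720 + 143t, q = 120 - 10t for integer t.
p ≥ 0: smallest is -1720 mod 143 = 139 (at t = 13), with q = -10.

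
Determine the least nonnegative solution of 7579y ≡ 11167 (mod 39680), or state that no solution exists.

gcd(39680, 7579):
  39680 = 5·7579 + 1785
  7579 = 4·1785 + 439
  1785 = 4·439 + 29
  439 = 15·29 + 4
  29 = 7·4 + 1
  4 = 4·1
so gcd(39680, 7579) = 1.
1 divides 11167, so solutions exist.
Back-substitute for Bézout coefficients:
  1 = 29 - 7·4
  ... = 7579·(-9581) + 39680·(1830)
So 7579·(-9581) ≡ 1 (mod 39680); multiply by 11167: y ≡ -106991027 (mod 39680).
Smallest nonnegative: y = -106991027 mod 39680 = 25933.

25933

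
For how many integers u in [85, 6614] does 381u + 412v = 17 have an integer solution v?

gcd(412, 381):
  412 = 1×381 + 31
  381 = 12×31 + 9
  31 = 3×9 + 4
  9 = 2×4 + 1
  4 = 4×1
so gcd(412, 381) = 1.
Back-substitute for Bézout coefficients:
  1 = 9 - 2×4
  ... = 381×(93) + 412×(-86)
Scale by 17: particular solution (1581, -1462); reduce u mod 412: (345, -319).
General solution: u = 345 + 412t, v = -319 - 381t for integer t.
85 ≤ 345 + 412t ≤ 6614 gives t ∈ [0, 15], which is 16 values.

16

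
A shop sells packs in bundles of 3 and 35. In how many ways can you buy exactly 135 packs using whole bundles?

2

Need nonnegative integers with 3j + 35k = 135.
gcd(3, 35) = 1, and 3·(12) + 35·(-1) = 1.
So (j₀, k₀) = (1620, -135); general j = 1620 + 35t, k = -135 - 3t.
j ≥ 0 ⇒ t ≥ -46; k ≥ 0 ⇒ t ≤ -45. That's 2 values of t.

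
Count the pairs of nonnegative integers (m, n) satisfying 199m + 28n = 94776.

gcd(199, 28) = 1.
By Bézout, 199·(-9) + 28·(64) = 1.
One solution: (8, 3328).
General: m = 8 + 28t, n = 3328 - 199t.
m ≥ 0 ⇒ t ≥ 0; n ≥ 0 ⇒ t ≤ 16. So t ∈ [0, 16]: 17 solutions.

17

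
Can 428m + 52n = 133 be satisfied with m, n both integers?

no

gcd(428, 52) = 4  (428 = 8·52 + 12, 52 = 4·12 + 4, 12 = 3·4).
4 does not divide 133 (remainder 1), so no integer solutions.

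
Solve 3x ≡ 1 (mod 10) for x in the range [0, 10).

gcd(10, 3):
  10 = 3×3 + 1
  3 = 3×1
so gcd(10, 3) = 1.
Back-substitute for Bézout coefficients:
  1 = 10 - 3×3
  ... = 3×(-3) + 10×(1)
So 3×-3 ≡ 1 (mod 10), and -3 mod 10 = 7.

7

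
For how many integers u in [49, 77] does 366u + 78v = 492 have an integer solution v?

3

gcd(366, 78) = 6  (366 = 4*78 + 54, 78 = 1*54 + 24, 54 = 2*24 + 6, 24 = 4*6).
Back-substituting, 366*(3) + 78*(-14) = 6.
Scale by 82: particular solution (246, -1148); reduce u mod 13: (12, -50).
General solution: u = 12 + 13t, v = -50 - 61t for integer t.
49 ≤ 12 + 13t ≤ 77 gives t ∈ [3, 5], which is 3 values.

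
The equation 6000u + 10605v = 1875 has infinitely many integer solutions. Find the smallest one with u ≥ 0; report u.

gcd(10605, 6000):
  10605 = 1*6000 + 4605
  6000 = 1*4605 + 1395
  4605 = 3*1395 + 420
  1395 = 3*420 + 135
  420 = 3*135 + 15
  135 = 9*15
so gcd(10605, 6000) = 15.
15 divides 1875, so solutions exist.
Back-substitute for Bézout coefficients:
  15 = 420 - 3*135
  ... = 6000*(-76) + 10605*(43)
Scale by 1875/15 = 125: (u₀, v₀) = (-9500, 5375).
General solution: u = -9500 + 707t, v = 5375 - 400t for integer t.
u ≥ 0: smallest is -9500 mod 707 = 398 (at t = 14), with v = -225.

398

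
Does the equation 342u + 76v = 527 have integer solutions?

no

gcd(342, 76) = 38.
38 does not divide 527 (remainder 33), so no integer solutions.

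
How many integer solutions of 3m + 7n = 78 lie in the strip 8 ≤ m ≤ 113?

15

gcd(7, 3) = 1.
By Bézout, 3*(-2) + 7*(1) = 1.
Particular solution: (5, 9).
General solution: m = 5 + 7t, n = 9 - 3t for integer t.
8 ≤ 5 + 7t ≤ 113 gives t ∈ [1, 15], which is 15 values.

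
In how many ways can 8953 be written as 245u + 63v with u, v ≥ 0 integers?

gcd(245, 63):
  245 = 3·63 + 56
  63 = 1·56 + 7
  56 = 8·7
so gcd(245, 63) = 7.
Back-substitute for Bézout coefficients:
  7 = 63 - 1·56
  ... = 245·(-1) + 63·(4)
Scale by 1279: one solution is (-1279, 5116). Reduce u mod 9: (8, 111).
General: u = 8 + 9t, v = 111 - 35t.
u ≥ 0 ⇒ t ≥ 0; v ≥ 0 ⇒ t ≤ 3. So t ∈ [0, 3]: 4 solutions.

4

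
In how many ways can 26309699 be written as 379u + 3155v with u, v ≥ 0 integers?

22

gcd(3155, 379) = 1.
By Bézout, 379×(949) + 3155×(-114) = 1.
One solution: (1016, 8217).
General: u = 1016 + 3155t, v = 8217 - 379t.
u ≥ 0 ⇒ t ≥ 0; v ≥ 0 ⇒ t ≤ 21. So t ∈ [0, 21]: 22 solutions.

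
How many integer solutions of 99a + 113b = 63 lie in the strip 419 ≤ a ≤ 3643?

28

gcd(113, 99):
  113 = 1×99 + 14
  99 = 7×14 + 1
  14 = 14×1
so gcd(113, 99) = 1.
Back-substitute for Bézout coefficients:
  1 = 99 - 7×14
  ... = 99×(8) + 113×(-7)
Scale by 63: particular solution (504, -441); reduce a mod 113: (52, -45).
General solution: a = 52 + 113t, b = -45 - 99t for integer t.
419 ≤ 52 + 113t ≤ 3643 gives t ∈ [4, 31], which is 28 values.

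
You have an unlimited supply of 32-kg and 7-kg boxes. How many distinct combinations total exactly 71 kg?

Need nonnegative integers with 32j + 7k = 71.
gcd(32, 7) = 1, and 32·(2) + 7·(-9) = 1.
So (j₀, k₀) = (142, -639); general j = 142 + 7t, k = -639 - 32t.
j ≥ 0 ⇒ t ≥ -20; k ≥ 0 ⇒ t ≤ -20. That's 1 value of t.

1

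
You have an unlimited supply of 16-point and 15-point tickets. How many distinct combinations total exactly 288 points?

2

Need nonnegative integers with 16j + 15k = 288.
gcd(16, 15) = 1, and 16·(1) + 15·(-1) = 1.
So (j₀, k₀) = (288, -288); general j = 288 + 15t, k = -288 - 16t.
j ≥ 0 ⇒ t ≥ -19; k ≥ 0 ⇒ t ≤ -18. That's 2 values of t.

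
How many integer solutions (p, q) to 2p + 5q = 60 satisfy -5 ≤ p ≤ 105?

23

gcd(5, 2):
  5 = 2·2 + 1
  2 = 2·1
so gcd(5, 2) = 1.
Back-substitute for Bézout coefficients:
  1 = 5 - 2·2
  ... = 2·(-2) + 5·(1)
Scale by 60: particular solution (-120, 60); reduce p mod 5: (0, 12).
General solution: p = 0 + 5t, q = 12 - 2t for integer t.
-5 ≤ 0 + 5t ≤ 105 gives t ∈ [-1, 21], which is 23 values.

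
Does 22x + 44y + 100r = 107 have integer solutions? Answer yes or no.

gcd(44, 22) = 22.
gcd(22, 100) = 2.
2 does not divide 107 (remainder 1), so no integer solutions.

no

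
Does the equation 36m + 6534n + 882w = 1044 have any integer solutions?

yes

gcd(6534, 36) = 18  (6534 = 181·36 + 18, 36 = 2·18).
gcd(18, 882) = 18.
18 divides 1044, so integer solutions exist.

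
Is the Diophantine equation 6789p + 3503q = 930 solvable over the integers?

yes

gcd(6789, 3503) = 31.
31 divides 930, so integer solutions exist.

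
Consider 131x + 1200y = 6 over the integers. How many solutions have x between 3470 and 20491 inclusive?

gcd(1200, 131) = 1  (1200 = 9·131 + 21, 131 = 6·21 + 5, 21 = 4·5 + 1, 5 = 5·1).
Back-substituting, 131·(-229) + 1200·(25) = 1.
Scale by 6: particular solution (-1374, 150); reduce x mod 1200: (1026, -112).
General solution: x = 1026 + 1200t, y = -112 - 131t for integer t.
3470 ≤ 1026 + 1200t ≤ 20491 gives t ∈ [3, 16], which is 14 values.

14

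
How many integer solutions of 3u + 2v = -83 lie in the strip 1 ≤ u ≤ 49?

25

gcd(3, 2) = 1.
By Bézout, 3·(1) + 2·(-1) = 1.
Particular solution: (1, -43).
General solution: u = 1 + 2t, v = -43 - 3t for integer t.
1 ≤ 1 + 2t ≤ 49 gives t ∈ [0, 24], which is 25 values.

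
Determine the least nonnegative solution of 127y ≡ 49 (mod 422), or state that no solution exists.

gcd(422, 127):
  422 = 3*127 + 41
  127 = 3*41 + 4
  41 = 10*4 + 1
  4 = 4*1
so gcd(422, 127) = 1.
1 divides 49, so solutions exist.
Back-substitute for Bézout coefficients:
  1 = 41 - 10*4
  ... = 127*(-103) + 422*(31)
So 127*(-103) ≡ 1 (mod 422); multiply by 49: y ≡ -5047 (mod 422).
Smallest nonnegative: y = -5047 mod 422 = 17.

17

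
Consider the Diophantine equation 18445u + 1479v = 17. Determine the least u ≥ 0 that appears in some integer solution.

gcd(18445, 1479) = 17.
17 divides 17, so solutions exist.
By Bézout, 18445*(17) + 1479*(-212) = 17.
Scale by 17/17 = 1: (u₀, v₀) = (17, -212).
General solution: u = 17 + 87t, v = -212 - 1085t for integer t.
u ≥ 0: smallest is 17 mod 87 = 17 (at t = 0), with v = -212.

17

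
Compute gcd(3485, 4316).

gcd(4316, 3485):
  4316 = 1·3485 + 831
  3485 = 4·831 + 161
  831 = 5·161 + 26
  161 = 6·26 + 5
  26 = 5·5 + 1
  5 = 5·1
so gcd(4316, 3485) = 1.

1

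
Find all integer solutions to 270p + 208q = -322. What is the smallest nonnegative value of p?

25

gcd(270, 208):
  270 = 1·208 + 62
  208 = 3·62 + 22
  62 = 2·22 + 18
  22 = 1·18 + 4
  18 = 4·4 + 2
  4 = 2·2
so gcd(270, 208) = 2.
2 divides -322, so solutions exist.
Back-substitute for Bézout coefficients:
  2 = 18 - 4·4
  ... = 270·(47) + 208·(-61)
Scale by -322/2 = -161: (p₀, q₀) = (-7567, 9821).
General solution: p = -7567 + 104t, q = 9821 - 135t for integer t.
p ≥ 0: smallest is -7567 mod 104 = 25 (at t = 73), with q = -34.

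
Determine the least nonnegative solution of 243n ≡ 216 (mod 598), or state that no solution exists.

466

gcd(598, 243):
  598 = 2·243 + 112
  243 = 2·112 + 19
  112 = 5·19 + 17
  19 = 1·17 + 2
  17 = 8·2 + 1
  2 = 2·1
so gcd(598, 243) = 1.
1 divides 216, so solutions exist.
Back-substitute for Bézout coefficients:
  1 = 17 - 8·2
  ... = 243·(-283) + 598·(115)
So 243·(-283) ≡ 1 (mod 598); multiply by 216: n ≡ -61128 (mod 598).
Smallest nonnegative: n = -61128 mod 598 = 466.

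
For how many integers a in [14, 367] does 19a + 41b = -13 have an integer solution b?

gcd(41, 19):
  41 = 2×19 + 3
  19 = 6×3 + 1
  3 = 3×1
so gcd(41, 19) = 1.
Back-substitute for Bézout coefficients:
  1 = 19 - 6×3
  ... = 19×(13) + 41×(-6)
Scale by -13: particular solution (-169, 78); reduce a mod 41: (36, -17).
General solution: a = 36 + 41t, b = -17 - 19t for integer t.
14 ≤ 36 + 41t ≤ 367 gives t ∈ [0, 8], which is 9 values.

9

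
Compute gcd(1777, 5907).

1

gcd(5907, 1777):
  5907 = 3·1777 + 576
  1777 = 3·576 + 49
  576 = 11·49 + 37
  49 = 1·37 + 12
  37 = 3·12 + 1
  12 = 12·1
so gcd(5907, 1777) = 1.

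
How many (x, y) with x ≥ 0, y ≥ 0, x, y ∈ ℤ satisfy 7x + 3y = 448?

gcd(7, 3):
  7 = 2·3 + 1
  3 = 3·1
so gcd(7, 3) = 1.
Back-substitute for Bézout coefficients:
  1 = 7 - 2·3
  ... = 7·(1) + 3·(-2)
Scale by 448: one solution is (448, -896). Reduce x mod 3: (1, 147).
General: x = 1 + 3t, y = 147 - 7t.
x ≥ 0 ⇒ t ≥ 0; y ≥ 0 ⇒ t ≤ 21. So t ∈ [0, 21]: 22 solutions.

22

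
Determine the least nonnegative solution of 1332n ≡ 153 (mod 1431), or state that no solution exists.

gcd(1431, 1332):
  1431 = 1×1332 + 99
  1332 = 13×99 + 45
  99 = 2×45 + 9
  45 = 5×9
so gcd(1431, 1332) = 9.
9 divides 153, so solutions exist.
Back-substitute for Bézout coefficients:
  9 = 99 - 2×45
  ... = 1332×(-29) + 1431×(27)
So 1332×(-29) ≡ 9 (mod 1431); multiply by 17: n ≡ -493 (mod 159).
Smallest nonnegative: n = -493 mod 159 = 143.

143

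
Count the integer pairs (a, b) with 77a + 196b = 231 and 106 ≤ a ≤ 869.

gcd(196, 77) = 7  (196 = 2*77 + 42, 77 = 1*42 + 35, 42 = 1*35 + 7, 35 = 5*7).
Back-substituting, 77*(-5) + 196*(2) = 7.
Scale by 33: particular solution (-165, 66); reduce a mod 28: (3, 0).
General solution: a = 3 + 28t, b = 0 - 11t for integer t.
106 ≤ 3 + 28t ≤ 869 gives t ∈ [4, 30], which is 27 values.

27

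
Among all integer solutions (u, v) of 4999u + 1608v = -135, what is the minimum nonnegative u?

183

gcd(4999, 1608):
  4999 = 3·1608 + 175
  1608 = 9·175 + 33
  175 = 5·33 + 10
  33 = 3·10 + 3
  10 = 3·3 + 1
  3 = 3·1
so gcd(4999, 1608) = 1.
1 divides -135, so solutions exist.
Back-substitute for Bézout coefficients:
  1 = 10 - 3·3
  ... = 4999·(487) + 1608·(-1514)
Scale by -135/1 = -135: (u₀, v₀) = (-65745, 204390).
General solution: u = -65745 + 1608t, v = 204390 - 4999t for integer t.
u ≥ 0: smallest is -65745 mod 1608 = 183 (at t = 41), with v = -569.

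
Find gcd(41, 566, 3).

gcd(566, 41):
  566 = 13*41 + 33
  41 = 1*33 + 8
  33 = 4*8 + 1
  8 = 8*1
so gcd(566, 41) = 1.
gcd(1, 3) = 1.

1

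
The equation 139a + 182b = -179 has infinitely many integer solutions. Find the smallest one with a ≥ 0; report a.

gcd(182, 139) = 1.
1 divides -179, so solutions exist.
By Bézout, 139·(55) + 182·(-42) = 1.
Scale by -179/1 = -179: (a₀, b₀) = (-9845, 7518).
General solution: a = -9845 + 182t, b = 7518 - 139t for integer t.
a ≥ 0: smallest is -9845 mod 182 = 165 (at t = 55), with b = -127.

165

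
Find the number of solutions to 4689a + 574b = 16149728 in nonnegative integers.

gcd(4689, 574) = 1  (4689 = 8×574 + 97, 574 = 5×97 + 89, 97 = 1×89 + 8, 89 = 11×8 + 1, 8 = 8×1).
Back-substituting, 4689×(-71) + 574×(580) = 1.
Scale by 16149728: one solution is (-1146630688, 9366842240). Reduce a mod 574: (322, 25505).
General: a = 322 + 574t, b = 25505 - 4689t.
a ≥ 0 ⇒ t ≥ 0; b ≥ 0 ⇒ t ≤ 5. So t ∈ [0, 5]: 6 solutions.

6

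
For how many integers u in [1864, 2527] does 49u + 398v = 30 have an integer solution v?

gcd(398, 49) = 1.
By Bézout, 49×(65) + 398×(-8) = 1.
Particular solution: (358, -44).
General solution: u = 358 + 398t, v = -44 - 49t for integer t.
1864 ≤ 358 + 398t ≤ 2527 gives t ∈ [4, 5], which is 2 values.

2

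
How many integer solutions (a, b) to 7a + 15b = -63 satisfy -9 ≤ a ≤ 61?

5

gcd(15, 7) = 1.
By Bézout, 7×(-2) + 15×(1) = 1.
Particular solution: (6, -7).
General solution: a = 6 + 15t, b = -7 - 7t for integer t.
-9 ≤ 6 + 15t ≤ 61 gives t ∈ [-1, 3], which is 5 values.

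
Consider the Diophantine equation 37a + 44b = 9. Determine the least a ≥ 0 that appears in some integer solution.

gcd(44, 37) = 1.
1 divides 9, so solutions exist.
By Bézout, 37·(-19) + 44·(16) = 1.
Scale by 9/1 = 9: (a₀, b₀) = (-171, 144).
General solution: a = -171 + 44t, b = 144 - 37t for integer t.
a ≥ 0: smallest is -171 mod 44 = 5 (at t = 4), with b = -4.

5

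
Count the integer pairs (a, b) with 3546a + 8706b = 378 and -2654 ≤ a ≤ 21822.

17

gcd(8706, 3546) = 6  (8706 = 2*3546 + 1614, 3546 = 2*1614 + 318, 1614 = 5*318 + 24, 318 = 13*24 + 6, 24 = 4*6).
Back-substituting, 3546*(356) + 8706*(-145) = 6.
Scale by 63: particular solution (22428, -9135); reduce a mod 1451: (663, -270).
General solution: a = 663 + 1451t, b = -270 - 591t for integer t.
-2654 ≤ 663 + 1451t ≤ 21822 gives t ∈ [-2, 14], which is 17 values.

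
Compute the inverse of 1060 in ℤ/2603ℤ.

gcd(2603, 1060) = 1  (2603 = 2*1060 + 483, 1060 = 2*483 + 94, 483 = 5*94 + 13, 94 = 7*13 + 3, 13 = 4*3 + 1, 3 = 3*1).
Back-substituting, 1060*(-803) + 2603*(327) = 1.
So 1060*-803 ≡ 1 (mod 2603), and -803 mod 2603 = 1800.

1800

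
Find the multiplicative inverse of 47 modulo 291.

gcd(291, 47) = 1.
By Bézout, 47×(-130) + 291×(21) = 1.
So 47×-130 ≡ 1 (mod 291), and -130 mod 291 = 161.

161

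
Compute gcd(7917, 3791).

gcd(7917, 3791):
  7917 = 2·3791 + 335
  3791 = 11·335 + 106
  335 = 3·106 + 17
  106 = 6·17 + 4
  17 = 4·4 + 1
  4 = 4·1
so gcd(7917, 3791) = 1.

1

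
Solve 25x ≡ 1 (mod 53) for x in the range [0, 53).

17

gcd(53, 25) = 1  (53 = 2×25 + 3, 25 = 8×3 + 1, 3 = 3×1).
Back-substituting, 25×(17) + 53×(-8) = 1.
So 25×17 ≡ 1 (mod 53), and 17 mod 53 = 17.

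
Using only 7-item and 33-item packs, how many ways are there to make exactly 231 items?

Need nonnegative integers with 7j + 33k = 231.
gcd(7, 33) = 1, and 7·(-14) + 33·(3) = 1.
So (j₀, k₀) = (-3234, 693); general j = -3234 + 33t, k = 693 - 7t.
j ≥ 0 ⇒ t ≥ 98; k ≥ 0 ⇒ t ≤ 99. That's 2 values of t.

2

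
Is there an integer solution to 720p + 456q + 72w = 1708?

no

gcd(720, 456) = 24.
gcd(24, 72) = 24.
24 does not divide 1708 (remainder 4), so no integer solutions.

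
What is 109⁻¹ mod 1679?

gcd(1679, 109) = 1  (1679 = 15·109 + 44, 109 = 2·44 + 21, 44 = 2·21 + 2, 21 = 10·2 + 1, 2 = 2·1).
Back-substituting, 109·(801) + 1679·(-52) = 1.
So 109·801 ≡ 1 (mod 1679), and 801 mod 1679 = 801.

801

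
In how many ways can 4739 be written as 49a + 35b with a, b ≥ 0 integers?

20

gcd(49, 35):
  49 = 1×35 + 14
  35 = 2×14 + 7
  14 = 2×7
so gcd(49, 35) = 7.
Back-substitute for Bézout coefficients:
  7 = 35 - 2×14
  ... = 49×(-2) + 35×(3)
Scale by 677: one solution is (-1354, 2031). Reduce a mod 5: (1, 134).
General: a = 1 + 5t, b = 134 - 7t.
a ≥ 0 ⇒ t ≥ 0; b ≥ 0 ⇒ t ≤ 19. So t ∈ [0, 19]: 20 solutions.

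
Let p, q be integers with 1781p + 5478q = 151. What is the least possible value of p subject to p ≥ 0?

gcd(5478, 1781) = 1  (5478 = 3*1781 + 135, 1781 = 13*135 + 26, 135 = 5*26 + 5, 26 = 5*5 + 1, 5 = 5*1).
1 divides 151, so solutions exist.
Back-substituting, 1781*(1055) + 5478*(-343) = 1.
Scale by 151/1 = 151: (p₀, q₀) = (159305, -51793).
General solution: p = 159305 + 5478t, q = -51793 - 1781t for integer t.
p ≥ 0: smallest is 159305 mod 5478 = 443 (at t = -29), with q = -144.

443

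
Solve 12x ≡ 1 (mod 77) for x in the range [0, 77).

gcd(77, 12) = 1  (77 = 6*12 + 5, 12 = 2*5 + 2, 5 = 2*2 + 1, 2 = 2*1).
Back-substituting, 12*(-32) + 77*(5) = 1.
So 12*-32 ≡ 1 (mod 77), and -32 mod 77 = 45.

45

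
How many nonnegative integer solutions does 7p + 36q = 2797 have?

11

gcd(36, 7):
  36 = 5×7 + 1
  7 = 7×1
so gcd(36, 7) = 1.
Back-substitute for Bézout coefficients:
  1 = 36 - 5×7
  ... = 7×(-5) + 36×(1)
Scale by 2797: one solution is (-13985, 2797). Reduce p mod 36: (19, 74).
General: p = 19 + 36t, q = 74 - 7t.
p ≥ 0 ⇒ t ≥ 0; q ≥ 0 ⇒ t ≤ 10. So t ∈ [0, 10]: 11 solutions.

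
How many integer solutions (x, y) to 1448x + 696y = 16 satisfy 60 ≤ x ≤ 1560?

gcd(1448, 696) = 8.
By Bézout, 1448·(25) + 696·(-52) = 8.
Particular solution: (50, -104).
General solution: x = 50 + 87t, y = -104 - 181t for integer t.
60 ≤ 50 + 87t ≤ 1560 gives t ∈ [1, 17], which is 17 values.

17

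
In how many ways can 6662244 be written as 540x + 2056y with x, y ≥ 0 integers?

gcd(2056, 540):
  2056 = 3*540 + 436
  540 = 1*436 + 104
  436 = 4*104 + 20
  104 = 5*20 + 4
  20 = 5*4
so gcd(2056, 540) = 4.
Back-substitute for Bézout coefficients:
  4 = 104 - 5*20
  ... = 540*(99) + 2056*(-26)
Scale by 1665561: one solution is (164890539, -43304586). Reduce x mod 514: (367, 3144).
General: x = 367 + 514t, y = 3144 - 135t.
x ≥ 0 ⇒ t ≥ 0; y ≥ 0 ⇒ t ≤ 23. So t ∈ [0, 23]: 24 solutions.

24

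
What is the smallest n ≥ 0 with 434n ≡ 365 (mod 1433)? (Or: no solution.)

gcd(1433, 434) = 1  (1433 = 3*434 + 131, 434 = 3*131 + 41, 131 = 3*41 + 8, 41 = 5*8 + 1, 8 = 8*1).
1 divides 365, so solutions exist.
Back-substituting, 434*(175) + 1433*(-53) = 1.
So 434*(175) ≡ 1 (mod 1433); multiply by 365: n ≡ 63875 (mod 1433).
Smallest nonnegative: n = 63875 mod 1433 = 823.

823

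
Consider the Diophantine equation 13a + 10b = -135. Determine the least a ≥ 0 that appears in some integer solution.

gcd(13, 10):
  13 = 1×10 + 3
  10 = 3×3 + 1
  3 = 3×1
so gcd(13, 10) = 1.
1 divides -135, so solutions exist.
Back-substitute for Bézout coefficients:
  1 = 10 - 3×3
  ... = 13×(-3) + 10×(4)
Scale by -135/1 = -135: (a₀, b₀) = (405, -540).
General solution: a = 405 + 10t, b = -540 - 13t for integer t.
a ≥ 0: smallest is 405 mod 10 = 5 (at t = -40), with b = -20.

5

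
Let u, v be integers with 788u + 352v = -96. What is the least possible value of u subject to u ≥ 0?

24

gcd(788, 352):
  788 = 2×352 + 84
  352 = 4×84 + 16
  84 = 5×16 + 4
  16 = 4×4
so gcd(788, 352) = 4.
4 divides -96, so solutions exist.
Back-substitute for Bézout coefficients:
  4 = 84 - 5×16
  ... = 788×(21) + 352×(-47)
Scale by -96/4 = -24: (u₀, v₀) = (-504, 1128).
General solution: u = -504 + 88t, v = 1128 - 197t for integer t.
u ≥ 0: smallest is -504 mod 88 = 24 (at t = 6), with v = -54.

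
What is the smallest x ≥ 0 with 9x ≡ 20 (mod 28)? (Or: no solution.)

gcd(28, 9) = 1.
1 divides 20, so solutions exist.
By Bézout, 9×(-3) + 28×(1) = 1.
So 9×(-3) ≡ 1 (mod 28); multiply by 20: x ≡ -60 (mod 28).
Smallest nonnegative: x = -60 mod 28 = 24.

24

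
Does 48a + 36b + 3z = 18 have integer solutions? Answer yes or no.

yes

gcd(48, 36) = 12.
gcd(12, 3) = 3.
3 divides 18, so integer solutions exist.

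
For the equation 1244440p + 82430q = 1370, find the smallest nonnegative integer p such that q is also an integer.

gcd(1244440, 82430) = 10  (1244440 = 15×82430 + 7990, 82430 = 10×7990 + 2530, 7990 = 3×2530 + 400, 2530 = 6×400 + 130, 400 = 3×130 + 10, 130 = 13×10).
10 divides 1370, so solutions exist.
Back-substituting, 1244440×(619) + 82430×(-9345) = 10.
Scale by 1370/10 = 137: (p₀, q₀) = (84803, -1280265).
General solution: p = 84803 + 8243t, q = -1280265 - 124444t for integer t.
p ≥ 0: smallest is 84803 mod 8243 = 2373 (at t = -10), with q = -35825.

2373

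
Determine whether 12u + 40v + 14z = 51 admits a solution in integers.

no

gcd(40, 12) = 4  (40 = 3*12 + 4, 12 = 3*4).
gcd(4, 14) = 2.
2 does not divide 51 (remainder 1), so no integer solutions.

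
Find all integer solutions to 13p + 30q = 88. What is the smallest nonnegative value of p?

16

gcd(30, 13):
  30 = 2*13 + 4
  13 = 3*4 + 1
  4 = 4*1
so gcd(30, 13) = 1.
1 divides 88, so solutions exist.
Back-substitute for Bézout coefficients:
  1 = 13 - 3*4
  ... = 13*(7) + 30*(-3)
Scale by 88/1 = 88: (p₀, q₀) = (616, -264).
General solution: p = 616 + 30t, q = -264 - 13t for integer t.
p ≥ 0: smallest is 616 mod 30 = 16 (at t = -20), with q = -4.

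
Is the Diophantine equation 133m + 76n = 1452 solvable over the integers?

no

gcd(133, 76):
  133 = 1*76 + 57
  76 = 1*57 + 19
  57 = 3*19
so gcd(133, 76) = 19.
19 does not divide 1452 (remainder 8), so no integer solutions.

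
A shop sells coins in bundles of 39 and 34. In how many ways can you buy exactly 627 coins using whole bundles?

1

Need nonnegative integers with 39j + 34k = 627.
gcd(39, 34) = 1, and 39·(7) + 34·(-8) = 1.
So (j₀, k₀) = (4389, -5016); general j = 4389 + 34t, k = -5016 - 39t.
j ≥ 0 ⇒ t ≥ -129; k ≥ 0 ⇒ t ≤ -129. That's 1 value of t.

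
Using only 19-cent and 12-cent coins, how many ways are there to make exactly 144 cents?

Need nonnegative integers with 19j + 12k = 144.
gcd(19, 12) = 1, and 19·(-5) + 12·(8) = 1.
So (j₀, k₀) = (-720, 1152); general j = -720 + 12t, k = 1152 - 19t.
j ≥ 0 ⇒ t ≥ 60; k ≥ 0 ⇒ t ≤ 60. That's 1 value of t.

1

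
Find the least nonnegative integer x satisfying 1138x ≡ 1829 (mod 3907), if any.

gcd(3907, 1138) = 1  (3907 = 3·1138 + 493, 1138 = 2·493 + 152, 493 = 3·152 + 37, 152 = 4·37 + 4, 37 = 9·4 + 1, 4 = 4·1).
1 divides 1829, so solutions exist.
Back-substituting, 1138·(-951) + 3907·(277) = 1.
So 1138·(-951) ≡ 1 (mod 3907); multiply by 1829: x ≡ -1739379 (mod 3907).
Smallest nonnegative: x = -1739379 mod 3907 = 3143.

3143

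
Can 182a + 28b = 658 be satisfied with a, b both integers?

yes

gcd(182, 28) = 14.
14 divides 658, so integer solutions exist.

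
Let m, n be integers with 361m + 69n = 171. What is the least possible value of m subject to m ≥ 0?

15

gcd(361, 69):
  361 = 5·69 + 16
  69 = 4·16 + 5
  16 = 3·5 + 1
  5 = 5·1
so gcd(361, 69) = 1.
1 divides 171, so solutions exist.
Back-substitute for Bézout coefficients:
  1 = 16 - 3·5
  ... = 361·(13) + 69·(-68)
Scale by 171/1 = 171: (m₀, n₀) = (2223, -11628).
General solution: m = 2223 + 69t, n = -11628 - 361t for integer t.
m ≥ 0: smallest is 2223 mod 69 = 15 (at t = -32), with n = -76.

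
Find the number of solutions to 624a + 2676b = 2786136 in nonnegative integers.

20

gcd(2676, 624) = 12  (2676 = 4×624 + 180, 624 = 3×180 + 84, 180 = 2×84 + 12, 84 = 7×12).
Back-substituting, 624×(-30) + 2676×(7) = 12.
Scale by 232178: one solution is (-6965340, 1625246). Reduce a mod 223: (65, 1026).
General: a = 65 + 223t, b = 1026 - 52t.
a ≥ 0 ⇒ t ≥ 0; b ≥ 0 ⇒ t ≤ 19. So t ∈ [0, 19]: 20 solutions.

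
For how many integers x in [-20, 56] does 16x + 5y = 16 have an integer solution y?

16

gcd(16, 5) = 1  (16 = 3*5 + 1, 5 = 5*1).
Back-substituting, 16*(1) + 5*(-3) = 1.
Scale by 16: particular solution (16, -48); reduce x mod 5: (1, 0).
General solution: x = 1 + 5t, y = 0 - 16t for integer t.
-20 ≤ 1 + 5t ≤ 56 gives t ∈ [-4, 11], which is 16 values.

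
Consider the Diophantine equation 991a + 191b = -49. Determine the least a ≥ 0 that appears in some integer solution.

57

gcd(991, 191):
  991 = 5·191 + 36
  191 = 5·36 + 11
  36 = 3·11 + 3
  11 = 3·3 + 2
  3 = 1·2 + 1
  2 = 2·1
so gcd(991, 191) = 1.
1 divides -49, so solutions exist.
Back-substitute for Bézout coefficients:
  1 = 3 - 1·2
  ... = 991·(69) + 191·(-358)
Scale by -49/1 = -49: (a₀, b₀) = (-3381, 17542).
General solution: a = -3381 + 191t, b = 17542 - 991t for integer t.
a ≥ 0: smallest is -3381 mod 191 = 57 (at t = 18), with b = -296.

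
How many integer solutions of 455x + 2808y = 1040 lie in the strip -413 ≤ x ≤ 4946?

25

gcd(2808, 455):
  2808 = 6*455 + 78
  455 = 5*78 + 65
  78 = 1*65 + 13
  65 = 5*13
so gcd(2808, 455) = 13.
Back-substitute for Bézout coefficients:
  13 = 78 - 1*65
  ... = 455*(-37) + 2808*(6)
Scale by 80: particular solution (-2960, 480); reduce x mod 216: (64, -10).
General solution: x = 64 + 216t, y = -10 - 35t for integer t.
-413 ≤ 64 + 216t ≤ 4946 gives t ∈ [-2, 22], which is 25 values.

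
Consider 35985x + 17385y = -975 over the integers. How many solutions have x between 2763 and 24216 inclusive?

19

gcd(35985, 17385):
  35985 = 2·17385 + 1215
  17385 = 14·1215 + 375
  1215 = 3·375 + 90
  375 = 4·90 + 15
  90 = 6·15
so gcd(35985, 17385) = 15.
Back-substitute for Bézout coefficients:
  15 = 375 - 4·90
  ... = 35985·(-186) + 17385·(385)
Scale by -65: particular solution (12090, -25025); reduce x mod 1159: (500, -1035).
General solution: x = 500 + 1159t, y = -1035 - 2399t for integer t.
2763 ≤ 500 + 1159t ≤ 24216 gives t ∈ [2, 20], which is 19 values.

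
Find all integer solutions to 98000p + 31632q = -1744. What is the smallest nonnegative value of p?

1579

gcd(98000, 31632):
  98000 = 3·31632 + 3104
  31632 = 10·3104 + 592
  3104 = 5·592 + 144
  592 = 4·144 + 16
  144 = 9·16
so gcd(98000, 31632) = 16.
16 divides -1744, so solutions exist.
Back-substitute for Bézout coefficients:
  16 = 592 - 4·144
  ... = 98000·(-214) + 31632·(663)
Scale by -1744/16 = -109: (p₀, q₀) = (23326, -72267).
General solution: p = 23326 + 1977t, q = -72267 - 6125t for integer t.
p ≥ 0: smallest is 23326 mod 1977 = 1579 (at t = -11), with q = -4892.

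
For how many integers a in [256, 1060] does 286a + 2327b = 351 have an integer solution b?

gcd(2327, 286) = 13.
By Bézout, 286·(57) + 2327·(-7) = 13.
Particular solution: (107, -13).
General solution: a = 107 + 179t, b = -13 - 22t for integer t.
256 ≤ 107 + 179t ≤ 1060 gives t ∈ [1, 5], which is 5 values.

5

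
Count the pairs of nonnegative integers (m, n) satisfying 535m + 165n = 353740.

20

gcd(535, 165) = 5.
By Bézout, 535*(-4) + 165*(13) = 5.
One solution: (16, 2092).
General: m = 16 + 33t, n = 2092 - 107t.
m ≥ 0 ⇒ t ≥ 0; n ≥ 0 ⇒ t ≤ 19. So t ∈ [0, 19]: 20 solutions.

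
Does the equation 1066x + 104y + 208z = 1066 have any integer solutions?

gcd(1066, 104) = 26.
gcd(26, 208) = 26.
26 divides 1066, so integer solutions exist.

yes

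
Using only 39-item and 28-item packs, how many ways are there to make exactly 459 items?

1

Need nonnegative integers with 39j + 28k = 459.
gcd(39, 28) = 1, and 39·(-5) + 28·(7) = 1.
So (j₀, k₀) = (-2295, 3213); general j = -2295 + 28t, k = 3213 - 39t.
j ≥ 0 ⇒ t ≥ 82; k ≥ 0 ⇒ t ≤ 82. That's 1 value of t.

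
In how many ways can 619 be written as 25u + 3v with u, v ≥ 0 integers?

8

gcd(25, 3):
  25 = 8*3 + 1
  3 = 3*1
so gcd(25, 3) = 1.
Back-substitute for Bézout coefficients:
  1 = 25 - 8*3
  ... = 25*(1) + 3*(-8)
Scale by 619: one solution is (619, -4952). Reduce u mod 3: (1, 198).
General: u = 1 + 3t, v = 198 - 25t.
u ≥ 0 ⇒ t ≥ 0; v ≥ 0 ⇒ t ≤ 7. So t ∈ [0, 7]: 8 solutions.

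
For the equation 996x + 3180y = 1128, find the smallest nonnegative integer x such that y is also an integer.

148

gcd(3180, 996) = 12  (3180 = 3·996 + 192, 996 = 5·192 + 36, 192 = 5·36 + 12, 36 = 3·12).
12 divides 1128, so solutions exist.
Back-substituting, 996·(-83) + 3180·(26) = 12.
Scale by 1128/12 = 94: (x₀, y₀) = (-7802, 2444).
General solution: x = -7802 + 265t, y = 2444 - 83t for integer t.
x ≥ 0: smallest is -7802 mod 265 = 148 (at t = 30), with y = -46.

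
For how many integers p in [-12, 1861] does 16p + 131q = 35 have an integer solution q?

gcd(131, 16) = 1  (131 = 8·16 + 3, 16 = 5·3 + 1, 3 = 3·1).
Back-substituting, 16·(41) + 131·(-5) = 1.
Scale by 35: particular solution (1435, -175); reduce p mod 131: (125, -15).
General solution: p = 125 + 131t, q = -15 - 16t for integer t.
-12 ≤ 125 + 131t ≤ 1861 gives t ∈ [-1, 13], which is 15 values.

15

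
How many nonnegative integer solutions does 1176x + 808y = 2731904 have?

gcd(1176, 808) = 8.
By Bézout, 1176×(11) + 808×(-16) = 8.
One solution: (77, 3269).
General: x = 77 + 101t, y = 3269 - 147t.
x ≥ 0 ⇒ t ≥ 0; y ≥ 0 ⇒ t ≤ 22. So t ∈ [0, 22]: 23 solutions.

23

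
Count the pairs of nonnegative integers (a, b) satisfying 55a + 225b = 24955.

10

gcd(225, 55) = 5.
By Bézout, 55*(-4) + 225*(1) = 5.
One solution: (16, 107).
General: a = 16 + 45t, b = 107 - 11t.
a ≥ 0 ⇒ t ≥ 0; b ≥ 0 ⇒ t ≤ 9. So t ∈ [0, 9]: 10 solutions.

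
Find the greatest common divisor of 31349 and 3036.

23

gcd(31349, 3036) = 23  (31349 = 10×3036 + 989, 3036 = 3×989 + 69, 989 = 14×69 + 23, 69 = 3×23).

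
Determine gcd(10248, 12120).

24

gcd(12120, 10248):
  12120 = 1·10248 + 1872
  10248 = 5·1872 + 888
  1872 = 2·888 + 96
  888 = 9·96 + 24
  96 = 4·24
so gcd(12120, 10248) = 24.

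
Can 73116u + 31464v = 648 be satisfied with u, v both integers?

gcd(73116, 31464) = 36  (73116 = 2·31464 + 10188, 31464 = 3·10188 + 900, 10188 = 11·900 + 288, 900 = 3·288 + 36, 288 = 8·36).
36 divides 648, so integer solutions exist.

yes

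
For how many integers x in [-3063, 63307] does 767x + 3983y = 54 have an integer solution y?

gcd(3983, 767):
  3983 = 5×767 + 148
  767 = 5×148 + 27
  148 = 5×27 + 13
  27 = 2×13 + 1
  13 = 13×1
so gcd(3983, 767) = 1.
Back-substitute for Bézout coefficients:
  1 = 27 - 2×13
  ... = 767×(296) + 3983×(-57)
Scale by 54: particular solution (15984, -3078); reduce x mod 3983: (52, -10).
General solution: x = 52 + 3983t, y = -10 - 767t for integer t.
-3063 ≤ 52 + 3983t ≤ 63307 gives t ∈ [0, 15], which is 16 values.

16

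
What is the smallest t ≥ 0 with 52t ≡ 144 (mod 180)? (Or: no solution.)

27

gcd(180, 52):
  180 = 3*52 + 24
  52 = 2*24 + 4
  24 = 6*4
so gcd(180, 52) = 4.
4 divides 144, so solutions exist.
Back-substitute for Bézout coefficients:
  4 = 52 - 2*24
  ... = 52*(7) + 180*(-2)
So 52*(7) ≡ 4 (mod 180); multiply by 36: t ≡ 252 (mod 45).
Smallest nonnegative: t = 252 mod 45 = 27.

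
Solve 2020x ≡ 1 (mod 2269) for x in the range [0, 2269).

1540

gcd(2269, 2020) = 1.
By Bézout, 2020*(-729) + 2269*(649) = 1.
So 2020*-729 ≡ 1 (mod 2269), and -729 mod 2269 = 1540.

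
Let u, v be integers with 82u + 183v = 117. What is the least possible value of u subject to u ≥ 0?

gcd(183, 82):
  183 = 2*82 + 19
  82 = 4*19 + 6
  19 = 3*6 + 1
  6 = 6*1
so gcd(183, 82) = 1.
1 divides 117, so solutions exist.
Back-substitute for Bézout coefficients:
  1 = 19 - 3*6
  ... = 82*(-29) + 183*(13)
Scale by 117/1 = 117: (u₀, v₀) = (-3393, 1521).
General solution: u = -3393 + 183t, v = 1521 - 82t for integer t.
u ≥ 0: smallest is -3393 mod 183 = 84 (at t = 19), with v = -37.

84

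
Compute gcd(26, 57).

1

gcd(57, 26):
  57 = 2*26 + 5
  26 = 5*5 + 1
  5 = 5*1
so gcd(57, 26) = 1.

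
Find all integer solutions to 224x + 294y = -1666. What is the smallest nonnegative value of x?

gcd(294, 224):
  294 = 1*224 + 70
  224 = 3*70 + 14
  70 = 5*14
so gcd(294, 224) = 14.
14 divides -1666, so solutions exist.
Back-substitute for Bézout coefficients:
  14 = 224 - 3*70
  ... = 224*(4) + 294*(-3)
Scale by -1666/14 = -119: (x₀, y₀) = (-476, 357).
General solution: x = -476 + 21t, y = 357 - 16t for integer t.
x ≥ 0: smallest is -476 mod 21 = 7 (at t = 23), with y = -11.

7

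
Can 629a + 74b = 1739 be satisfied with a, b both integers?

yes

gcd(629, 74) = 37  (629 = 8×74 + 37, 74 = 2×37).
37 divides 1739, so integer solutions exist.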